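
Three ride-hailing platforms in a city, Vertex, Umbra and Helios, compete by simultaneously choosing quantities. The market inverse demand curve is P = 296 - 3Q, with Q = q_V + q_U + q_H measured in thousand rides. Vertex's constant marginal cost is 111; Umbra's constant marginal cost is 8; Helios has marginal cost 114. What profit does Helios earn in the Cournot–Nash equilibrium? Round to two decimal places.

111.02

Vertex's profit: π_V = (296 - 3Q)q_V - (111q_V). Setting ∂π_V/∂q_V = 0: 185 - 6q_V - 3(q_U + q_H) = 0.
Umbra's profit: π_U = (296 - 3Q)q_U - (8q_U). Setting ∂π_U/∂q_U = 0: 288 - 6q_U - 3(q_V + q_H) = 0.
Helios's profit: π_H = (296 - 3Q)q_H - (114q_H). Setting ∂π_H/∂q_H = 0: 182 - 6q_H - 3(q_V + q_U) = 0.
Summing all 3 equations gives 655 − 12Q = 0, hence Q = 655/12.
Back-substituting: q_V = (185 − 655/4)/3 = 85/12, q_U = (288 − 655/4)/3 = 497/12, q_H = (182 − 655/4)/3 = 73/12.
Price P = 296 - 3·(655/12) = 529/4.
Helios's profit: (529/4 - 114)·(73/12) = 111.0208.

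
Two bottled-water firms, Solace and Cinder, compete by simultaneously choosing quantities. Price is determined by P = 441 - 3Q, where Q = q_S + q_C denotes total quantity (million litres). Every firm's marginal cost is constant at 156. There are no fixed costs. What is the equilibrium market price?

251

A representative firm's profit is π_i = q_i(441 - 3Q) - 156q_i.
Setting ∂π_i/∂q_i = 0 with rivals' quantities fixed: 285 - 6q_i - 3q_j = 0.
By symmetry each firm produces the same amount; substituting q_j = q_i yields q_i = 285/9 = 95/3.
Total output Q = 190/3, so price P = 441 - 3·(190/3) = 251.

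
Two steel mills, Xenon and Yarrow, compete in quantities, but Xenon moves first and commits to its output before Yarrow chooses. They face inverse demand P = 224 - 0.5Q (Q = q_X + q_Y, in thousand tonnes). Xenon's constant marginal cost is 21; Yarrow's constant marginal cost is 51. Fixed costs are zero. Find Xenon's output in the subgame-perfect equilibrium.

233

The follower Yarrow best-responds to any q_X: π_Y = (224 - 0.5Q)q_Y - 51q_Y.
Setting the follower's marginal profit to zero, 173 - (1/2)q_X - q_Y = 0, i.e. q_Y = (173 - (1/2)q_X).
Xenon substitutes q_Y(q_X) into its own profit: π_X = q_X(224 - (1/2)q_X - (173 - (1/2)q_X)/2) - 21q_X = (275/2 - (1/4)q_X)q_X - 21q_X.
Maximising: ∂π_X/∂q_X = 233/2 - (1/2)q_X = 0, giving q_X = 233.
Then q_Y = (173 - (1/2)·233) = 113/2.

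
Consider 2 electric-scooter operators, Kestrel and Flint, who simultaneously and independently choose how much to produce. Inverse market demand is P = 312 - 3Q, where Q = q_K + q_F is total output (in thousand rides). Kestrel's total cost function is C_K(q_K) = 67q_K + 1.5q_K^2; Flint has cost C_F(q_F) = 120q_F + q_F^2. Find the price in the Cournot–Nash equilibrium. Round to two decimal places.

Kestrel's profit: π_K = (312 - 3Q)q_K - (67q_K + (3/2)q_K²). Setting ∂π_K/∂q_K = 0: 245 - 9q_K - 3(q_F) = 0.
Flint's first-order condition: 192 - 8q_F - 3(q_K) = 0.
Rearranging gives the reaction functions q_K = (245 - 3q_F)/9 and q_F = (192 - 3q_K)/8.
Solving the pair: q_K = 1384/63, q_F = 331/21.
Total output Q = 37.7302, so price P = 312 - 3·37.7302 = 198.8095.

198.81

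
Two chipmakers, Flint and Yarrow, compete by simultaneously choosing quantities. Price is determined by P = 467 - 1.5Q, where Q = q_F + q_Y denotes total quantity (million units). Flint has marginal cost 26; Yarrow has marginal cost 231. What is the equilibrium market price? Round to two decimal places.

241.33

Flint's profit: π_F = (467 - 1.5Q)q_F - (26q_F). Setting ∂π_F/∂q_F = 0: 441 - 3q_F - (3/2)(q_Y) = 0.
Yarrow's profit: π_Y = (467 - 1.5Q)q_Y - (231q_Y). Setting ∂π_Y/∂q_Y = 0: 236 - 3q_Y - (3/2)(q_F) = 0.
So q_F = (441 - (3/2)q_Y)/3 and q_Y = (236 - (3/2)q_F)/3.
Solving the pair: q_F = 1292/9, q_Y = 62/9.
Total output Q = 1354/9, so price P = 467 - (3/2)·(1354/9) = 724/3.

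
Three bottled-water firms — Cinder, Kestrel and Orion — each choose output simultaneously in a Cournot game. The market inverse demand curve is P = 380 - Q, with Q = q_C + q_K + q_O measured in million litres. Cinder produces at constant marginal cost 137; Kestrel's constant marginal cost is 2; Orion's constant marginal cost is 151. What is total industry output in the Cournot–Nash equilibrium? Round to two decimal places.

Cinder's profit: π_C = (380 - Q)q_C - (137q_C). Setting ∂π_C/∂q_C = 0: 243 - 2q_C - (q_K + q_O) = 0.
Kestrel's profit: π_K = (380 - Q)q_K - (2q_K). Setting ∂π_K/∂q_K = 0: 378 - 2q_K - (q_C + q_O) = 0.
Orion's first-order condition: 229 - 2q_O - (q_C + q_K) = 0.
Adding the 3 conditions: 850 − 2Q − 2Q = 0, i.e. Q = 425/2.
Back-substituting: q_C = (243 − 425/2) = 61/2, q_K = (378 − 425/2) = 331/2, q_O = (229 − 425/2) = 33/2.
Total output Q = 61/2 + 331/2 + 33/2 = 425/2.

212.50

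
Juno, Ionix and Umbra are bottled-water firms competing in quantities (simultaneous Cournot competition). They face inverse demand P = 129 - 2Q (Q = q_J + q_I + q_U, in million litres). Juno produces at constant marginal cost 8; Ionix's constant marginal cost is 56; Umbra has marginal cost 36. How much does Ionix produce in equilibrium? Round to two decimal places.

0.63

Juno's profit: π_J = (129 - 2Q)q_J - (8q_J). Setting ∂π_J/∂q_J = 0: 121 - 4q_J - 2(q_I + q_U) = 0.
Ionix's profit: π_I = (129 - 2Q)q_I - (56q_I). Setting ∂π_I/∂q_I = 0: 73 - 4q_I - 2(q_J + q_U) = 0.
Umbra's first-order condition: 93 - 4q_U - 2(q_J + q_I) = 0.
Summing all 3 equations gives 287 − 8Q = 0, hence Q = 287/8.
Back-substituting: q_J = (121 − 287/4)/2 = 197/8, q_I = (73 − 287/4)/2 = 5/8, q_U = (93 − 287/4)/2 = 85/8.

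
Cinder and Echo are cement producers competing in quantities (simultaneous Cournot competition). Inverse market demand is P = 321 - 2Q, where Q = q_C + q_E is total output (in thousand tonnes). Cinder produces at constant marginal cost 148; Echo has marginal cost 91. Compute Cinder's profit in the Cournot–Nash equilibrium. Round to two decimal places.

Cinder's profit: π_C = (321 - 2Q)q_C - (148q_C). Setting ∂π_C/∂q_C = 0: 173 - 4q_C - 2(q_E) = 0.
Echo's profit: π_E = (321 - 2Q)q_E - (91q_E). Setting ∂π_E/∂q_E = 0: 230 - 4q_E - 2(q_C) = 0.
Best responses: q_C = (173 - 2q_E)/4, q_E = (230 - 2q_C)/4.
Solving the pair: q_C = 58/3, q_E = 287/6.
Price P = 321 - 2·(403/6) = 560/3.
Cinder's profit: (560/3 - 148)·(58/3) = 747.5556.

747.56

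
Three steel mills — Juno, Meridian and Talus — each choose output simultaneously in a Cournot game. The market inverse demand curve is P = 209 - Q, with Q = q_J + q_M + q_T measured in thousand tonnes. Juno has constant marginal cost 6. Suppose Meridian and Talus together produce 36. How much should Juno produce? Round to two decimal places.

With rivals' combined output fixed at 36, Juno's profit is π_J = (209 - 36 - q_J)q_J - (6q_J) = (173 - q_J)q_J - (6q_J).
∂π_J/∂q_J = 167 - 2q_J = 0, so q_J = 167/2.

83.50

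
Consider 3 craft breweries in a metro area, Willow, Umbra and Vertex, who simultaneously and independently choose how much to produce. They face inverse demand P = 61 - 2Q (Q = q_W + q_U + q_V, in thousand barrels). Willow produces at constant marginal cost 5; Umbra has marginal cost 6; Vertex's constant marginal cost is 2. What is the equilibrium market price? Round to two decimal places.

Willow's profit: π_W = (61 - 2Q)q_W - (5q_W). Setting ∂π_W/∂q_W = 0: 56 - 4q_W - 2(q_U + q_V) = 0.
Umbra's profit: π_U = (61 - 2Q)q_U - (6q_U). Setting ∂π_U/∂q_U = 0: 55 - 4q_U - 2(q_W + q_V) = 0.
Vertex's profit: π_V = (61 - 2Q)q_V - (2q_V). Setting ∂π_V/∂q_V = 0: 59 - 4q_V - 2(q_W + q_U) = 0.
Adding the 3 conditions: 170 − 4Q − 4Q = 0, i.e. Q = 85/4.
Back-substituting: q_W = (56 − 85/2)/2 = 27/4, q_U = (55 − 85/2)/2 = 25/4, q_V = (59 − 85/2)/2 = 33/4.
Total output Q = 85/4, so price P = 61 - 2·(85/4) = 37/2.

18.50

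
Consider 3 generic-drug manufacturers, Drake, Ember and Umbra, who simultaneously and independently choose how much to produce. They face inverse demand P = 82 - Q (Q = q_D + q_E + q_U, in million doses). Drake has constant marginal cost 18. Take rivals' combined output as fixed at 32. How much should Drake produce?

16

With rivals' combined output fixed at 32, Drake's profit is π_D = (82 - 32 - q_D)q_D - (18q_D) = (50 - q_D)q_D - (18q_D).
∂π_D/∂q_D = 32 - 2q_D = 0, so q_D = 16.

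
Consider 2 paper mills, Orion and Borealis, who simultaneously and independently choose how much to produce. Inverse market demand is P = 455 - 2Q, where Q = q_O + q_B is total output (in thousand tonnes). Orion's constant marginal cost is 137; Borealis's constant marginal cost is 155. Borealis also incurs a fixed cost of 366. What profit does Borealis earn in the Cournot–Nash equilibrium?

Orion's profit: π_O = (455 - 2Q)q_O - (137q_O). Setting ∂π_O/∂q_O = 0: 318 - 4q_O - 2(q_B) = 0.
Borealis's profit: π_B = (455 - 2Q)q_B - (155q_B). Setting ∂π_B/∂q_B = 0: 300 - 4q_B - 2(q_O) = 0.
Rearranging gives the reaction functions q_O = (318 - 2q_B)/4 and q_B = (300 - 2q_O)/4.
Substituting one into the other gives q_O = 56 and q_B = 47.
Price P = 455 - 2·103 = 249.
Borealis's profit: (249 - 155)·47 - 366 = 4052.

4052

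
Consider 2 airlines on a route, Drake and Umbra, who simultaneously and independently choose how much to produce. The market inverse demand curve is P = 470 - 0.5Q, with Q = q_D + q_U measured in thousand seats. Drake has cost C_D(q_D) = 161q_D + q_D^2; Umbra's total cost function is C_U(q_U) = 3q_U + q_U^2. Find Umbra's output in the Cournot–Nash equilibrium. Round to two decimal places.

142.46

Drake's profit: π_D = (470 - 0.5Q)q_D - (161q_D + q_D²). Setting ∂π_D/∂q_D = 0: 309 - 3q_D - (1/2)(q_U) = 0.
Umbra's first-order condition: 467 - 3q_U - (1/2)(q_D) = 0.
Rearranging gives the reaction functions q_D = (309 - (1/2)q_U)/3 and q_U = (467 - (1/2)q_D)/3.
Substituting one into the other gives q_D = 79.2571 and q_U = 142.4571.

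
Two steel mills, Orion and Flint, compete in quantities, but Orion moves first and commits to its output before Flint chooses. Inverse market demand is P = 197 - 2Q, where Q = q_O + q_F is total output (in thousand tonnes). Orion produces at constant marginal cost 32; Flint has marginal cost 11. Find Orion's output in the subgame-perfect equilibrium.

The follower Flint best-responds to any q_O: π_F = (197 - 2Q)q_F - 11q_F.
Follower FOC: 186 - 2q_O - 4q_F = 0, so q_F(q_O) = (186 - 2q_O)/4.
Orion substitutes q_F(q_O) into its own profit: π_O = q_O(197 - 2q_O - (186 - 2q_O)/2) - 32q_O = (104 - q_O)q_O - 32q_O.
Leader FOC: 72 - 2q_O = 0, so q_O = 36.
Then q_F = (186 - 2·36)/4 = 57/2.

36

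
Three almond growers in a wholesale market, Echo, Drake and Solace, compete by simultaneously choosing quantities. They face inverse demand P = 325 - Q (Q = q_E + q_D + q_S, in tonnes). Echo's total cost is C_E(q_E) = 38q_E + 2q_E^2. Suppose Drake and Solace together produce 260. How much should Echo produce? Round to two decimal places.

With rivals' combined output fixed at 260, Echo's profit is π_E = (325 - 260 - q_E)q_E - (38q_E + 2q_E²) = (65 - q_E)q_E - (38q_E + 2q_E²).
∂π_E/∂q_E = 27 - 6q_E = 0, so q_E = 9/2.

4.50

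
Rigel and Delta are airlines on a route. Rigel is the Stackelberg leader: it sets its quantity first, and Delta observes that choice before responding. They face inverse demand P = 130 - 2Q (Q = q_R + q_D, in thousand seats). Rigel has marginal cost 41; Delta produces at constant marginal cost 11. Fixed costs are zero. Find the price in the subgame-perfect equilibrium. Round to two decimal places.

The follower Delta best-responds to any q_R: π_D = (130 - 2Q)q_D - 11q_D.
Setting the follower's marginal profit to zero, 119 - 2q_R - 4q_D = 0, i.e. q_D = (119 - 2q_R)/4.
Rigel substitutes q_D(q_R) into its own profit: π_R = q_R(130 - 2q_R - (119 - 2q_R)/2) - 41q_R = (141/2 - q_R)q_R - 41q_R.
The leader's first-order condition 59/2 - 2q_R = 0 yields q_R = 59/4.
Then q_D = (119 - 2·(59/4))/4 = 179/8.
Total output Q = 297/8, so price P = 130 - 2·(297/8) = 223/4.

55.75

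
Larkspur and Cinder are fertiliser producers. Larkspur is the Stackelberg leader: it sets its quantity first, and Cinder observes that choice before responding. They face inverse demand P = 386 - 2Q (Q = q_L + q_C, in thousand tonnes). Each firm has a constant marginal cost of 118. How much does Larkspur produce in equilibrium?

Solve by backward induction. Given q_L, the follower Cinder maximises π_C = (386 - 2q_L - 2q_C)q_C - 118q_C.
Follower FOC: 268 - 2q_L - 4q_C = 0, so q_C(q_L) = (268 - 2q_L)/4.
Larkspur substitutes q_C(q_L) into its own profit: π_L = q_L(386 - 2q_L - (268 - 2q_L)/2) - 118q_L = (252 - q_L)q_L - 118q_L.
Maximising: ∂π_L/∂q_L = 134 - 2q_L = 0, giving q_L = 67.
Then q_C = (268 - 2·67)/4 = 67/2.

67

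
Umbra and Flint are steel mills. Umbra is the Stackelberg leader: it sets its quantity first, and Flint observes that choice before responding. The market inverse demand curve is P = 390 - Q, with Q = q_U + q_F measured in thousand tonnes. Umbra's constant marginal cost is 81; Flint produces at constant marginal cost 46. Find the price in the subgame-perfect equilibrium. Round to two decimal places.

The follower Flint best-responds to any q_U: π_F = (390 - Q)q_F - 46q_F.
∂π_F/∂q_F = 344 - q_U - 2q_F = 0 gives the reaction function q_F = (344 - q_U)/2.
Umbra substitutes q_F(q_U) into its own profit: π_U = q_U(390 - q_U - (344 - q_U)/2) - 81q_U = (218 - (1/2)q_U)q_U - 81q_U.
The leader's first-order condition 137 - q_U = 0 yields q_U = 137.
Then q_F = (344 - 137)/2 = 207/2.
Total output Q = 481/2, so price P = 390 - 481/2 = 299/2.

149.50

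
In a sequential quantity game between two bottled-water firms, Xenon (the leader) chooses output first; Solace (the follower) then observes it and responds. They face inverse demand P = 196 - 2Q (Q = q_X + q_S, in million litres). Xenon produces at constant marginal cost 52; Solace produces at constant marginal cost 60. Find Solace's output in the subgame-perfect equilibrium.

15

The follower Solace best-responds to any q_X: π_S = (196 - 2Q)q_S - 60q_S.
∂π_S/∂q_S = 136 - 2q_X - 4q_S = 0 gives the reaction function q_S = (136 - 2q_X)/4.
Xenon substitutes q_S(q_X) into its own profit: π_X = q_X(196 - 2q_X - (136 - 2q_X)/2) - 52q_X = (128 - q_X)q_X - 52q_X.
Maximising: ∂π_X/∂q_X = 76 - 2q_X = 0, giving q_X = 38.
Then q_S = (136 - 2·38)/4 = 15.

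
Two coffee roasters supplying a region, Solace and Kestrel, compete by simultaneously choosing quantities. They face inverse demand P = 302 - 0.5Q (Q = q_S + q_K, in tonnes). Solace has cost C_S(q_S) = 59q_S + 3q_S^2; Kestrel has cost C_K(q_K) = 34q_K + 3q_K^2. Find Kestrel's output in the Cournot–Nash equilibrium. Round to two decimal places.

Solace's profit: π_S = (302 - 0.5Q)q_S - (59q_S + 3q_S²). Setting ∂π_S/∂q_S = 0: 243 - 7q_S - (1/2)(q_K) = 0.
Kestrel's first-order condition: 268 - 7q_K - (1/2)(q_S) = 0.
So q_S = (243 - (1/2)q_K)/7 and q_K = (268 - (1/2)q_S)/7.
Substituting one into the other gives q_S = 32.1436 and q_K = 35.9897.

35.99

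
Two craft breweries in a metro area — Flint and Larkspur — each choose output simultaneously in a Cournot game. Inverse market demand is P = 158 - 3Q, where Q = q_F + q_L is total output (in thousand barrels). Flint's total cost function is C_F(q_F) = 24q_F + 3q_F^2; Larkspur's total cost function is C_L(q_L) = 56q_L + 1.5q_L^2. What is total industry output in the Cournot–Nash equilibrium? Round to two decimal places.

17.39

Flint's profit: π_F = (158 - 3Q)q_F - (24q_F + 3q_F²). Setting ∂π_F/∂q_F = 0: 134 - 12q_F - 3(q_L) = 0.
Larkspur's profit: π_L = (158 - 3Q)q_L - (56q_L + (3/2)q_L²). Setting ∂π_L/∂q_L = 0: 102 - 9q_L - 3(q_F) = 0.
Best responses: q_F = (134 - 3q_L)/12, q_L = (102 - 3q_F)/9.
Substituting one into the other gives q_F = 100/11 and q_L = 274/33.
Total output Q = 100/11 + 274/33 = 574/33.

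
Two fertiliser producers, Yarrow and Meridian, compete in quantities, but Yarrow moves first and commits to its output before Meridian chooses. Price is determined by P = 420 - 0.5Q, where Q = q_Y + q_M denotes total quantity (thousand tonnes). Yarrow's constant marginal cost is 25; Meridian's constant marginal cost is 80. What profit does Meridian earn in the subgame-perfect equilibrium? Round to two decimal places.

The follower Meridian best-responds to any q_Y: π_M = (420 - 0.5Q)q_M - 80q_M.
∂π_M/∂q_M = 340 - (1/2)q_Y - q_M = 0 gives the reaction function q_M = (340 - (1/2)q_Y).
Yarrow substitutes q_M(q_Y) into its own profit: π_Y = q_Y(420 - (1/2)q_Y - (340 - (1/2)q_Y)/2) - 25q_Y = (250 - (1/4)q_Y)q_Y - 25q_Y.
Leader FOC: 225 - (1/2)q_Y = 0, so q_Y = 450.
Then q_M = (340 - (1/2)·450) = 115.
Price P = 420 - (1/2)·565 = 275/2.
Meridian's profit: (275/2 - 80)·115 = 6612.5000.

6612.50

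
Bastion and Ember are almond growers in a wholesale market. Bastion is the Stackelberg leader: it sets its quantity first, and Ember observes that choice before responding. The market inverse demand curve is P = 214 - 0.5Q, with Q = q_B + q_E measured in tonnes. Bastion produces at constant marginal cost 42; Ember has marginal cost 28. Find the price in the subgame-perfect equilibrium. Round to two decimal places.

81.50

Solve by backward induction. Given q_B, the follower Ember maximises π_E = (214 - (1/2)q_B - (1/2)q_E)q_E - 28q_E.
Follower FOC: 186 - (1/2)q_B - q_E = 0, so q_E(q_B) = (186 - (1/2)q_B).
The leader anticipates this reaction. Substituting into P = 214 - 0.5Q gives P = 121 - (1/4)q_B, so π_B = (121 - (1/4)q_B)q_B - 42q_B.
Maximising: ∂π_B/∂q_B = 79 - (1/2)q_B = 0, giving q_B = 158.
Then q_E = (186 - (1/2)·158) = 107.
Total output Q = 265, so price P = 214 - (1/2)·265 = 163/2.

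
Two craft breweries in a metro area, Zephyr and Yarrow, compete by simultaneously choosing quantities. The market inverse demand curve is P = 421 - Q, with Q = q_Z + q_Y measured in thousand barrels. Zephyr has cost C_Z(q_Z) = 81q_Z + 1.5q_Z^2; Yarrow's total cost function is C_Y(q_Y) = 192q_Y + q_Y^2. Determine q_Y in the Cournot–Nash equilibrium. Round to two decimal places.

Zephyr's profit: π_Z = (421 - Q)q_Z - (81q_Z + (3/2)q_Z²). Setting ∂π_Z/∂q_Z = 0: 340 - 5q_Z - (q_Y) = 0.
Yarrow's profit: π_Y = (421 - Q)q_Y - (192q_Y + q_Y²). Setting ∂π_Y/∂q_Y = 0: 229 - 4q_Y - (q_Z) = 0.
Best responses: q_Z = (340 - q_Y)/5, q_Y = (229 - q_Z)/4.
Solving the pair: q_Z = 1131/19, q_Y = 805/19.

42.37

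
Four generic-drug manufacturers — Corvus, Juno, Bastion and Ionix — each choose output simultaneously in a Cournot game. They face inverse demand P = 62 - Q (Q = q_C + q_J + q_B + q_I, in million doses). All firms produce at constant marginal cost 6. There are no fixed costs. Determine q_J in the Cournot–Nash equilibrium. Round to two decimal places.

11.20

A representative firm's profit is π_i = q_i(62 - Q) - 6q_i.
Setting ∂π_i/∂q_i = 0 with rivals' quantities fixed: 56 - 2q_i - Σ_{j≠i} q_j = 0.
With identical firms every q_j equals q_i, so Σ_{j≠i} q_j = 3q_i and 56 = 5q_i, giving q_i = 56/5.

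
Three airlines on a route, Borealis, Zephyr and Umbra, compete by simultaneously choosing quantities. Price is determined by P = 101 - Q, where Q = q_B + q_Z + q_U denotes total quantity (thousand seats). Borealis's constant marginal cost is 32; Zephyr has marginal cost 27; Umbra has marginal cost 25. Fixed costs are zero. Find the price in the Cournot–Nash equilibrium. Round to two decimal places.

46.25

Borealis's profit: π_B = (101 - Q)q_B - (32q_B). Setting ∂π_B/∂q_B = 0: 69 - 2q_B - (q_Z + q_U) = 0.
Zephyr's first-order condition: 74 - 2q_Z - (q_B + q_U) = 0.
Umbra's profit: π_U = (101 - Q)q_U - (25q_U). Setting ∂π_U/∂q_U = 0: 76 - 2q_U - (q_B + q_Z) = 0.
Summing all 3 equations gives 219 − 4Q = 0, hence Q = 219/4.
Back-substituting: q_B = (69 − 219/4) = 57/4, q_Z = (74 − 219/4) = 77/4, q_U = (76 − 219/4) = 85/4.
Total output Q = 219/4, so price P = 101 - 219/4 = 185/4.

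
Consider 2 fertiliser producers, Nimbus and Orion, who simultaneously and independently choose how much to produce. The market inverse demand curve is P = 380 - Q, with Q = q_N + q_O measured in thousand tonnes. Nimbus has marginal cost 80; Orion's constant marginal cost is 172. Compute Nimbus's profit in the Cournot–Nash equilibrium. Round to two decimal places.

Nimbus's profit: π_N = (380 - Q)q_N - (80q_N). Setting ∂π_N/∂q_N = 0: 300 - 2q_N - (q_O) = 0.
Orion's first-order condition: 208 - 2q_O - (q_N) = 0.
Rearranging gives the reaction functions q_N = (300 - q_O)/2 and q_O = (208 - q_N)/2.
Solving the pair: q_N = 392/3, q_O = 116/3.
Price P = 380 - 508/3 = 632/3.
Nimbus's profit: (632/3 - 80)·(392/3) = 17073.7778.

17073.78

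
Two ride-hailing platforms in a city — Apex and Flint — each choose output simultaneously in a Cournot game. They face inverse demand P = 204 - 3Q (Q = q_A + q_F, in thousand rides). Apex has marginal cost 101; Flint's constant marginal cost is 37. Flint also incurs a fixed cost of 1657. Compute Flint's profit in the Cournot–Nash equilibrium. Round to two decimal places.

319.33

Apex's profit: π_A = (204 - 3Q)q_A - (101q_A). Setting ∂π_A/∂q_A = 0: 103 - 6q_A - 3(q_F) = 0.
Flint's first-order condition: 167 - 6q_F - 3(q_A) = 0.
Rearranging gives the reaction functions q_A = (103 - 3q_F)/6 and q_F = (167 - 3q_A)/6.
Solving the pair: q_A = 13/3, q_F = 77/3.
Price P = 204 - 3·30 = 114.
Flint's profit: (114 - 37)·(77/3) - 1657 = 958/3.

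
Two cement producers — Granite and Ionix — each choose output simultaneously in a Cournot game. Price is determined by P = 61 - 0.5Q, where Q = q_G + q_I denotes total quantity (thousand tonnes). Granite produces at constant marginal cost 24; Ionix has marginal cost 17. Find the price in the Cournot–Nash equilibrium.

Granite's profit: π_G = (61 - 0.5Q)q_G - (24q_G). Setting ∂π_G/∂q_G = 0: 37 - q_G - (1/2)(q_I) = 0.
Ionix's first-order condition: 44 - q_I - (1/2)(q_G) = 0.
Rearranging gives the reaction functions q_G = (37 - (1/2)q_I) and q_I = (44 - (1/2)q_G).
Solving the pair: q_G = 20, q_I = 34.
Total output Q = 54, so price P = 61 - (1/2)·54 = 34.

34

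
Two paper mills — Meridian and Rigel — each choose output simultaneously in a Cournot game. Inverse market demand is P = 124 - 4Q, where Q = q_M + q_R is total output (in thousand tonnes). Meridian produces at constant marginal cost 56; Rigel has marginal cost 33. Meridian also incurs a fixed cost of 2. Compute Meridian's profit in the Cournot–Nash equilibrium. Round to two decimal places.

Meridian's profit: π_M = (124 - 4Q)q_M - (56q_M). Setting ∂π_M/∂q_M = 0: 68 - 8q_M - 4(q_R) = 0.
Rigel's profit: π_R = (124 - 4Q)q_R - (33q_R). Setting ∂π_R/∂q_R = 0: 91 - 8q_R - 4(q_M) = 0.
Best responses: q_M = (68 - 4q_R)/8, q_R = (91 - 4q_M)/8.
Substituting one into the other gives q_M = 15/4 and q_R = 19/2.
Price P = 124 - 4·(53/4) = 71.
Meridian's profit: (71 - 56)·(15/4) - 2 = 217/4.

54.25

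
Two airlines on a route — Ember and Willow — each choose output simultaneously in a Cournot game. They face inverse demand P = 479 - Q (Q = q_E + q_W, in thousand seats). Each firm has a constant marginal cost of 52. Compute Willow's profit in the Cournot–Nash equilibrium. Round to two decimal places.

20258.78

A representative firm's profit is π_i = q_i(479 - Q) - 52q_i.
First-order condition (treating rivals' output as given): 427 - 2q_i - q_j = 0.
With identical firms every q_j equals q_i, so q_j = q_i and 427 = 3q_i, giving q_i = 427/3.
Price P = 479 - 854/3 = 583/3.
Willow's profit: (583/3 - 52)·(427/3) = 20258.7778.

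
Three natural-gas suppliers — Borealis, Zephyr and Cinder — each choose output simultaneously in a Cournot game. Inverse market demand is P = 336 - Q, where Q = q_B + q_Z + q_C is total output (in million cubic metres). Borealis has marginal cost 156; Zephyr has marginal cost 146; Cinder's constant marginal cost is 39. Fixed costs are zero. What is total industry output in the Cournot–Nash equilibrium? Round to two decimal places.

166.75

Borealis's profit: π_B = (336 - Q)q_B - (156q_B). Setting ∂π_B/∂q_B = 0: 180 - 2q_B - (q_Z + q_C) = 0.
Zephyr's profit: π_Z = (336 - Q)q_Z - (146q_Z). Setting ∂π_Z/∂q_Z = 0: 190 - 2q_Z - (q_B + q_C) = 0.
Cinder's profit: π_C = (336 - Q)q_C - (39q_C). Setting ∂π_C/∂q_C = 0: 297 - 2q_C - (q_B + q_Z) = 0.
Adding the 3 conditions: 667 − 2Q − 2Q = 0, i.e. Q = 667/4.
Back-substituting: q_B = (180 − 667/4) = 53/4, q_Z = (190 − 667/4) = 93/4, q_C = (297 − 667/4) = 521/4.
Total output Q = 53/4 + 93/4 + 521/4 = 667/4.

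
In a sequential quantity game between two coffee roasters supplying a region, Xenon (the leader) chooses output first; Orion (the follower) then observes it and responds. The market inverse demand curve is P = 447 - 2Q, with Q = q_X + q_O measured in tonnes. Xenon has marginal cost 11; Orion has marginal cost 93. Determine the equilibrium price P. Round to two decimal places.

140.50

The follower Orion best-responds to any q_X: π_O = (447 - 2Q)q_O - 93q_O.
Setting the follower's marginal profit to zero, 354 - 2q_X - 4q_O = 0, i.e. q_O = (354 - 2q_X)/4.
Xenon substitutes q_O(q_X) into its own profit: π_X = q_X(447 - 2q_X - (354 - 2q_X)/2) - 11q_X = (270 - q_X)q_X - 11q_X.
Maximising: ∂π_X/∂q_X = 259 - 2q_X = 0, giving q_X = 259/2.
Then q_O = (354 - 2·(259/2))/4 = 95/4.
Total output Q = 613/4, so price P = 447 - 2·(613/4) = 281/2.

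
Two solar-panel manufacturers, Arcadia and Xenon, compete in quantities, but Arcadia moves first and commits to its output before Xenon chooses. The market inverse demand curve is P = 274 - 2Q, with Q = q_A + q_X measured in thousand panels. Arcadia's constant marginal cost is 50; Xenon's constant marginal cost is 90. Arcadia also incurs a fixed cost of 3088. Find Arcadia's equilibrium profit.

1268

The follower Xenon best-responds to any q_A: π_X = (274 - 2Q)q_X - 90q_X.
Setting the follower's marginal profit to zero, 184 - 2q_A - 4q_X = 0, i.e. q_X = (184 - 2q_A)/4.
The leader anticipates this reaction. Substituting into P = 274 - 2Q gives P = 182 - q_A, so π_A = (182 - q_A)q_A - 50q_A.
Maximising: ∂π_A/∂q_A = 132 - 2q_A = 0, giving q_A = 66.
Then q_X = (184 - 2·66)/4 = 13.
Price P = 274 - 2·79 = 116.
Arcadia's profit: (116 - 50)·66 - 3088 = 1268.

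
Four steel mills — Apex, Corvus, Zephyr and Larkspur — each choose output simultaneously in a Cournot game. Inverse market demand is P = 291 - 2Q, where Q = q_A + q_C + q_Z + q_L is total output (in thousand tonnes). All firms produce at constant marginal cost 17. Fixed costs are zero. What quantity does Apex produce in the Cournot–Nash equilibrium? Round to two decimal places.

27.40

Each firm earns π_i = (291 - 2Q)q_i - 17q_i.
First-order condition (treating rivals' output as given): 274 - 4q_i - 2·Σ_{j≠i} q_j = 0.
With identical firms every q_j equals q_i, so Σ_{j≠i} q_j = 3q_i and 274 = 10q_i, giving q_i = 137/5.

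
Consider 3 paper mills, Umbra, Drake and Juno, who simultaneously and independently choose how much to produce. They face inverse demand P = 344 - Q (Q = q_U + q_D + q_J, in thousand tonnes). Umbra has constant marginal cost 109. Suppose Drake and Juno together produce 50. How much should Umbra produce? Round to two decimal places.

With rivals' combined output fixed at 50, Umbra's profit is π_U = (344 - 50 - q_U)q_U - (109q_U) = (294 - q_U)q_U - (109q_U).
∂π_U/∂q_U = 185 - 2q_U = 0, so q_U = 185/2.

92.50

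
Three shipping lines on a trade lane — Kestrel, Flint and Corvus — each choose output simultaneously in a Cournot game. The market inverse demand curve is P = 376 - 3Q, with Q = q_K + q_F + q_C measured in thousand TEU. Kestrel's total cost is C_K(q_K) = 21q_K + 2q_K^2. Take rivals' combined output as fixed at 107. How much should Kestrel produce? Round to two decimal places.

With rivals' combined output fixed at 107, Kestrel's profit is π_K = (376 - 3·107 - 3q_K)q_K - (21q_K + 2q_K²) = (55 - 3q_K)q_K - (21q_K + 2q_K²).
∂π_K/∂q_K = 34 - 10q_K = 0, so q_K = 17/5.

3.40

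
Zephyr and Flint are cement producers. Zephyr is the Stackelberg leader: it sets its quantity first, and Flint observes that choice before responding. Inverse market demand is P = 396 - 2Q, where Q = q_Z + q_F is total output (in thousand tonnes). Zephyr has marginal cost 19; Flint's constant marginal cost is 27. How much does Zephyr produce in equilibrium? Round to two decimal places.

96.25

Solve by backward induction. Given q_Z, the follower Flint maximises π_F = (396 - 2q_Z - 2q_F)q_F - 27q_F.
Setting the follower's marginal profit to zero, 369 - 2q_Z - 4q_F = 0, i.e. q_F = (369 - 2q_Z)/4.
The leader anticipates this reaction. Substituting into P = 396 - 2Q gives P = 423/2 - q_Z, so π_Z = (423/2 - q_Z)q_Z - 19q_Z.
Leader FOC: 385/2 - 2q_Z = 0, so q_Z = 385/4.
Then q_F = (369 - 2·(385/4))/4 = 353/8.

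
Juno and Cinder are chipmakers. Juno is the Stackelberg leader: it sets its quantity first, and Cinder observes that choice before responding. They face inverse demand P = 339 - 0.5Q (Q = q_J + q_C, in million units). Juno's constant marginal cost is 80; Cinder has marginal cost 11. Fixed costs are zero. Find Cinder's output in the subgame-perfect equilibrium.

The follower Cinder best-responds to any q_J: π_C = (339 - 0.5Q)q_C - 11q_C.
Setting the follower's marginal profit to zero, 328 - (1/2)q_J - q_C = 0, i.e. q_C = (328 - (1/2)q_J).
The leader anticipates this reaction. Substituting into P = 339 - 0.5Q gives P = 175 - (1/4)q_J, so π_J = (175 - (1/4)q_J)q_J - 80q_J.
The leader's first-order condition 95 - (1/2)q_J = 0 yields q_J = 190.
Then q_C = (328 - (1/2)·190) = 233.

233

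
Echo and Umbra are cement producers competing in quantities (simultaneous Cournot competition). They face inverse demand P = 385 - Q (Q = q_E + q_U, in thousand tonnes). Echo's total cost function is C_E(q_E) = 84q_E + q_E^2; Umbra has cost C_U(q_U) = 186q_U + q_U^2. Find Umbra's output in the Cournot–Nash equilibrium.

33

Echo's profit: π_E = (385 - Q)q_E - (84q_E + q_E²). Setting ∂π_E/∂q_E = 0: 301 - 4q_E - (q_U) = 0.
Umbra's profit: π_U = (385 - Q)q_U - (186q_U + q_U²). Setting ∂π_U/∂q_U = 0: 199 - 4q_U - (q_E) = 0.
Rearranging gives the reaction functions q_E = (301 - q_U)/4 and q_U = (199 - q_E)/4.
Solving the pair: q_E = 67, q_U = 33.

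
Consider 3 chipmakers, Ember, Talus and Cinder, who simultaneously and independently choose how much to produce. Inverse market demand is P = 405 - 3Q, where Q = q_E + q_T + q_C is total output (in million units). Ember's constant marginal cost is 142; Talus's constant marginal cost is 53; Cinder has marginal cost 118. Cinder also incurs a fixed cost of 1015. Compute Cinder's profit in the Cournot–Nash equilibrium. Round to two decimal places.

245.75

Ember's profit: π_E = (405 - 3Q)q_E - (142q_E). Setting ∂π_E/∂q_E = 0: 263 - 6q_E - 3(q_T + q_C) = 0.
Talus's profit: π_T = (405 - 3Q)q_T - (53q_T). Setting ∂π_T/∂q_T = 0: 352 - 6q_T - 3(q_E + q_C) = 0.
Cinder's profit: π_C = (405 - 3Q)q_C - (118q_C). Setting ∂π_C/∂q_C = 0: 287 - 6q_C - 3(q_E + q_T) = 0.
Adding the 3 first-order conditions: 902 − 12Q = 0, so Q = 451/6.
Back-substituting: q_E = (263 − 451/2)/3 = 25/2, q_T = (352 − 451/2)/3 = 253/6, q_C = (287 − 451/2)/3 = 41/2.
Price P = 405 - 3·(451/6) = 359/2.
Cinder's profit: (359/2 - 118)·(41/2) - 1015 = 983/4.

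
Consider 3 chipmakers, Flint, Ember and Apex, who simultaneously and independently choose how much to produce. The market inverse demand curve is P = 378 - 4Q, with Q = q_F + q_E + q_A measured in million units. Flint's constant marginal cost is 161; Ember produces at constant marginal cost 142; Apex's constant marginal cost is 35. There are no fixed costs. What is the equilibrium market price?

179

Flint's profit: π_F = (378 - 4Q)q_F - (161q_F). Setting ∂π_F/∂q_F = 0: 217 - 8q_F - 4(q_E + q_A) = 0.
Ember's first-order condition: 236 - 8q_E - 4(q_F + q_A) = 0.
Apex's profit: π_A = (378 - 4Q)q_A - (35q_A). Setting ∂π_A/∂q_A = 0: 343 - 8q_A - 4(q_F + q_E) = 0.
Adding the 3 first-order conditions: 796 − 16Q = 0, so Q = 199/4.
Back-substituting: q_F = (217 − 199)/4 = 9/2, q_E = (236 − 199)/4 = 37/4, q_A = (343 − 199)/4 = 36.
Total output Q = 199/4, so price P = 378 - 4·(199/4) = 179.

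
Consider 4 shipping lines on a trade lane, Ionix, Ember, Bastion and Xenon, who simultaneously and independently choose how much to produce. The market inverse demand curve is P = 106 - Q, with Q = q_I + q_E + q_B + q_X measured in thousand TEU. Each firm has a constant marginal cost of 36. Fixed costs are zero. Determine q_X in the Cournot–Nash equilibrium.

Each firm earns π_i = (106 - Q)q_i - 36q_i.
First-order condition (treating rivals' output as given): 70 - 2q_i - Σ_{j≠i} q_j = 0.
By symmetry each firm produces the same amount; substituting Σ_{j≠i} q_j = 3q_i yields q_i = 70/5 = 14.

14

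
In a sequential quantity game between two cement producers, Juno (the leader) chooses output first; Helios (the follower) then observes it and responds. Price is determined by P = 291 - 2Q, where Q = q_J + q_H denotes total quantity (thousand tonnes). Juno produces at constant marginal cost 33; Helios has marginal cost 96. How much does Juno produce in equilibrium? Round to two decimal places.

80.25

Solve by backward induction. Given q_J, the follower Helios maximises π_H = (291 - 2q_J - 2q_H)q_H - 96q_H.
∂π_H/∂q_H = 195 - 2q_J - 4q_H = 0 gives the reaction function q_H = (195 - 2q_J)/4.
Juno substitutes q_H(q_J) into its own profit: π_J = q_J(291 - 2q_J - (195 - 2q_J)/2) - 33q_J = (387/2 - q_J)q_J - 33q_J.
Leader FOC: 321/2 - 2q_J = 0, so q_J = 321/4.
Then q_H = (195 - 2·(321/4))/4 = 69/8.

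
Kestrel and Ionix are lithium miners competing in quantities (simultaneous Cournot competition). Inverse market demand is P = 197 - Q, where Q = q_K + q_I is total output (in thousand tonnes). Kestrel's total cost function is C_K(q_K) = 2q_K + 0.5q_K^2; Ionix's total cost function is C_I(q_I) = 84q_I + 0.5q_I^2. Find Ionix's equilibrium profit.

Kestrel's profit: π_K = (197 - Q)q_K - (2q_K + (1/2)q_K²). Setting ∂π_K/∂q_K = 0: 195 - 3q_K - (q_I) = 0.
Ionix's first-order condition: 113 - 3q_I - (q_K) = 0.
So q_K = (195 - q_I)/3 and q_I = (113 - q_K)/3.
Substituting one into the other gives q_K = 59 and q_I = 18.
Price P = 197 - 77 = 120.
Ionix's profit: 120·18 - 84·18 - (1/2)·18² = 486.

486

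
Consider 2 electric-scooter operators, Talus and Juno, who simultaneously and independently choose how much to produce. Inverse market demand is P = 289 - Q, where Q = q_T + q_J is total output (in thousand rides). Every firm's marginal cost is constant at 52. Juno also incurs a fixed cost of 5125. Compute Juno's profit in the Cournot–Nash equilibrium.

Each firm earns π_i = (289 - Q)q_i - 52q_i.
Setting ∂π_i/∂q_i = 0 with rivals' quantities fixed: 237 - 2q_i - q_j = 0.
By symmetry each firm produces the same amount; substituting q_j = q_i yields q_i = 237/3 = 79.
Price P = 289 - 158 = 131.
Juno's profit: (131 - 52)·79 - 5125 = 1116.

1116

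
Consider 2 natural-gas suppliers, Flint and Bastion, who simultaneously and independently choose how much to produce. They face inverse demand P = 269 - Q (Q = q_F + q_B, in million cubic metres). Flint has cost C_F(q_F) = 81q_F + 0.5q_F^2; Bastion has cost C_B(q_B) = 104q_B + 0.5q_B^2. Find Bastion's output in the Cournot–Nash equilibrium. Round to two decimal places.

Flint's profit: π_F = (269 - Q)q_F - (81q_F + (1/2)q_F²). Setting ∂π_F/∂q_F = 0: 188 - 3q_F - (q_B) = 0.
Bastion's profit: π_B = (269 - Q)q_B - (104q_B + (1/2)q_B²). Setting ∂π_B/∂q_B = 0: 165 - 3q_B - (q_F) = 0.
So q_F = (188 - q_B)/3 and q_B = (165 - q_F)/3.
Solving the pair: q_F = 399/8, q_B = 307/8.

38.38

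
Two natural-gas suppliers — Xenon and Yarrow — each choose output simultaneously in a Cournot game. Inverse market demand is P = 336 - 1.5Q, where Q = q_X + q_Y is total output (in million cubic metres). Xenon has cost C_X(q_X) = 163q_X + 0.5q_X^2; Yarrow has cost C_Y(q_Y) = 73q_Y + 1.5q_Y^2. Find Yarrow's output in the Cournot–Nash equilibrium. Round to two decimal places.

Xenon's profit: π_X = (336 - 1.5Q)q_X - (163q_X + (1/2)q_X²). Setting ∂π_X/∂q_X = 0: 173 - 4q_X - (3/2)(q_Y) = 0.
Yarrow's first-order condition: 263 - 6q_Y - (3/2)(q_X) = 0.
Best responses: q_X = (173 - (3/2)q_Y)/4, q_Y = (263 - (3/2)q_X)/6.
Substituting one into the other gives q_X = 858/29 and q_Y = 36.4368.

36.44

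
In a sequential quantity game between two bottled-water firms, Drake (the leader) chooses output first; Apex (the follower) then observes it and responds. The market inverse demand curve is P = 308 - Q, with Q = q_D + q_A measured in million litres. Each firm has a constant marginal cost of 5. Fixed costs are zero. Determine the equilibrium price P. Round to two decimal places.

80.75

The follower Apex best-responds to any q_D: π_A = (308 - Q)q_A - 5q_A.
Setting the follower's marginal profit to zero, 303 - q_D - 2q_A = 0, i.e. q_A = (303 - q_D)/2.
Drake substitutes q_A(q_D) into its own profit: π_D = q_D(308 - q_D - (303 - q_D)/2) - 5q_D = (313/2 - (1/2)q_D)q_D - 5q_D.
Maximising: ∂π_D/∂q_D = 303/2 - q_D = 0, giving q_D = 303/2.
Then q_A = (303 - 303/2)/2 = 303/4.
Total output Q = 909/4, so price P = 308 - 909/4 = 323/4.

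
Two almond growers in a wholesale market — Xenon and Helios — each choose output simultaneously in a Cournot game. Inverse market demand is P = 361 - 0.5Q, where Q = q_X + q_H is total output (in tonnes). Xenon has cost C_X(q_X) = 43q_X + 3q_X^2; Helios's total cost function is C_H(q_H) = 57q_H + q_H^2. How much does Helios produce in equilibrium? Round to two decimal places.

94.89

Xenon's profit: π_X = (361 - 0.5Q)q_X - (43q_X + 3q_X²). Setting ∂π_X/∂q_X = 0: 318 - 7q_X - (1/2)(q_H) = 0.
Helios's profit: π_H = (361 - 0.5Q)q_H - (57q_H + q_H²). Setting ∂π_H/∂q_H = 0: 304 - 3q_H - (1/2)(q_X) = 0.
So q_X = (318 - (1/2)q_H)/7 and q_H = (304 - (1/2)q_X)/3.
Substituting one into the other gives q_X = 38.6506 and q_H = 94.8916.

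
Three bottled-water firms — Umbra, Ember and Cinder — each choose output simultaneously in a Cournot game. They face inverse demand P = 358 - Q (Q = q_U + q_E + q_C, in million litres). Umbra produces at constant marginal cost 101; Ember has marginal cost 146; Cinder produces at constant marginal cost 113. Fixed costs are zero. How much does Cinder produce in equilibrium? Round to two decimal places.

66.50

Umbra's profit: π_U = (358 - Q)q_U - (101q_U). Setting ∂π_U/∂q_U = 0: 257 - 2q_U - (q_E + q_C) = 0.
Ember's first-order condition: 212 - 2q_E - (q_U + q_C) = 0.
Cinder's first-order condition: 245 - 2q_C - (q_U + q_E) = 0.
Summing all 3 equations gives 714 − 4Q = 0, hence Q = 357/2.
Back-substituting: q_U = (257 − 357/2) = 157/2, q_E = (212 − 357/2) = 67/2, q_C = (245 − 357/2) = 133/2.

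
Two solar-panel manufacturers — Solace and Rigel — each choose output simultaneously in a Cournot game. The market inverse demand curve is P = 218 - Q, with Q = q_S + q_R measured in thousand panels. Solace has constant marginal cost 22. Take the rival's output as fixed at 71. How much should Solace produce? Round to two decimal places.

With the rival's output fixed at 71, Solace's profit is π_S = (218 - 71 - q_S)q_S - (22q_S) = (147 - q_S)q_S - (22q_S).
∂π_S/∂q_S = 125 - 2q_S = 0, so q_S = 125/2.

62.50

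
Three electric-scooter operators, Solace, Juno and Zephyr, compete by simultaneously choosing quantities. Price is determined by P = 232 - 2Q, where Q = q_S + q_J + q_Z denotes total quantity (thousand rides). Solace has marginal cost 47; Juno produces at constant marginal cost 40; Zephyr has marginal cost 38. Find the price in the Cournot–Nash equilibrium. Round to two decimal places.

89.25

Solace's profit: π_S = (232 - 2Q)q_S - (47q_S). Setting ∂π_S/∂q_S = 0: 185 - 4q_S - 2(q_J + q_Z) = 0.
Juno's first-order condition: 192 - 4q_J - 2(q_S + q_Z) = 0.
Zephyr's first-order condition: 194 - 4q_Z - 2(q_S + q_J) = 0.
Summing all 3 equations gives 571 − 8Q = 0, hence Q = 571/8.
Back-substituting: q_S = (185 − 571/4)/2 = 169/8, q_J = (192 − 571/4)/2 = 197/8, q_Z = (194 − 571/4)/2 = 205/8.
Total output Q = 571/8, so price P = 232 - 2·(571/8) = 357/4.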